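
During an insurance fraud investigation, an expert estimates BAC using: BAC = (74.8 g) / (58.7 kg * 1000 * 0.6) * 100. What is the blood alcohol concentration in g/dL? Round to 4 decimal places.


Applying the Widmark formula:
BAC = (dose_g / (body_wt * 1000 * r)) * 100
Denominator = 58.7 * 1000 * 0.6 = 35220
BAC = (74.8 / 35220) * 100
BAC = 0.2124 g/dL

0.2124


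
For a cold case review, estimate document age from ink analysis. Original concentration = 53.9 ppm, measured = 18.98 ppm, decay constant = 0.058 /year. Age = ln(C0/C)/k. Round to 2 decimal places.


Document age estimation:
C0/C = 53.9 / 18.98 = 2.839831
ln(C0/C) = 1.043745
t = 1.043745 / 0.058 = 18.00 years

18.00


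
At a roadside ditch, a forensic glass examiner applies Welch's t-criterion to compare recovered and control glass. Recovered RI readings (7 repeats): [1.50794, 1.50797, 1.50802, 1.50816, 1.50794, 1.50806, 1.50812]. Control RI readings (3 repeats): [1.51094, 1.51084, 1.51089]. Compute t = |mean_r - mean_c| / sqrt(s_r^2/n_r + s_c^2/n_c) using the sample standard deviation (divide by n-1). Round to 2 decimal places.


Welch's t-criterion for glass RI comparison:
Recovered mean = sum / n_r = 10.55621 / 7 = 1.50803
Control mean = sum / n_c = 4.53267 / 3 = 1.51089
Recovered sample variance s_r^2 = 7.63333e-09
Control sample variance s_c^2 = 2.5e-09
Welch SE (unpooled) = sqrt(s_r^2/n_r + s_c^2/n_c) = sqrt(1.09048e-09 + 8.33333e-10) = sqrt(1.92381e-09) = 4.38613e-05
|mean_r - mean_c| = 0.00286
t = 0.00286 / 4.38613e-05 = 65.21

65.21


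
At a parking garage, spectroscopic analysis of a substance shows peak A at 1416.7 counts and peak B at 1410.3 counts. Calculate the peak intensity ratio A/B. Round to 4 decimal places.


Spectral peak ratio:
Peak A = 1416.7 counts
Peak B = 1410.3 counts
Ratio = 1416.7 / 1410.3 = 1.0045

1.0045


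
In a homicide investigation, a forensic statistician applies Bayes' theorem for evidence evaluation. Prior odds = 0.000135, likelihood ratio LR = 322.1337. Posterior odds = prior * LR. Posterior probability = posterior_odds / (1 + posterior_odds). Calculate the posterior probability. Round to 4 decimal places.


Bayesian evidence evaluation:
Posterior odds = prior_odds * LR = 0.000135 * 322.1337 = 0.04348805
Posterior probability = posterior_odds / (1 + posterior_odds)
= 0.04348805 / (1 + 0.04348805)
= 0.04348805 / 1.04348805
= 0.0417

0.0417


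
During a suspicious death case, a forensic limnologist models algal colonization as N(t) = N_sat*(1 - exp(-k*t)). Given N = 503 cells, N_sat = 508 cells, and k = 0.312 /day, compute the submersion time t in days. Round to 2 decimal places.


PMSI from diatom colonization curve:
N / N_sat = 503 / 508 = 0.990157
1 - N/N_sat = 0.009843
ln(1 - N/N_sat) = -4.620995
t = -ln(1 - N/N_sat) / k = -(-4.620995) / 0.312 = 14.81 days

14.81


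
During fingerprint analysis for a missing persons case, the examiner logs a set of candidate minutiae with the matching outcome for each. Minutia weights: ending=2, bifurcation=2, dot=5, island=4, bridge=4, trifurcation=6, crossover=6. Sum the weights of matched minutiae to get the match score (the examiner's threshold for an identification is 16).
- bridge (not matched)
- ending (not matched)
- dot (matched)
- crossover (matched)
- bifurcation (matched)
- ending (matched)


Weighted minutiae match score:
  bridge: not matched, +0
  ending: not matched, +0
  dot: matched, +5 (running total 5)
  crossover: matched, +6 (running total 11)
  bifurcation: matched, +2 (running total 13)
  ending: matched, +2 (running total 15)
Total score = 15
Threshold = 16; verdict = inconclusive

15


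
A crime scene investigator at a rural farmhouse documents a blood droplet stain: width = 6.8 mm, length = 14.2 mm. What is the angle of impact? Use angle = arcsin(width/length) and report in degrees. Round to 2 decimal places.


Blood spatter impact angle calculation:
width / length = 6.8 / 14.2 = 0.478873
angle = arcsin(0.478873)
angle = 28.61 degrees

28.61


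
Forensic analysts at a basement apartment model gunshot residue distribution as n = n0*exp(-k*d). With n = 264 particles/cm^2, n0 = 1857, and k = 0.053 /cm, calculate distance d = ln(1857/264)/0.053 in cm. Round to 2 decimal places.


GSR distance calculation:
n0/n = 1857 / 264 = 7.034091
ln(n0/n) = 1.950768
d = 1.950768 / 0.053 = 36.81 cm

36.81


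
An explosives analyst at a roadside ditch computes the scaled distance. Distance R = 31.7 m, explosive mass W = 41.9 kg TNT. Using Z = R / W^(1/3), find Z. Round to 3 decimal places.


Scaled distance calculation:
W^(1/3) = 41.9^(1/3) = 3.473266
Z = R / W^(1/3) = 31.7 / 3.473266
Z = 9.127 m/kg^(1/3)

9.127


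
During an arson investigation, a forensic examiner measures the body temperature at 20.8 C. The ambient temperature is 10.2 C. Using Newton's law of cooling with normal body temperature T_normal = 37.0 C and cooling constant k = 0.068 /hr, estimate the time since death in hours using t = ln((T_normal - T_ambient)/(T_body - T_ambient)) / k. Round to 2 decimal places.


Using Newton's law of cooling:
t = ln((T_normal - T_ambient) / (T_body - T_ambient)) / k
T_normal - T_ambient = 26.8
T_body - T_ambient = 10.6
Ratio = 2.528302
ln(ratio) = 0.927548
t = 0.927548 / 0.068 = 13.64 hours

13.64


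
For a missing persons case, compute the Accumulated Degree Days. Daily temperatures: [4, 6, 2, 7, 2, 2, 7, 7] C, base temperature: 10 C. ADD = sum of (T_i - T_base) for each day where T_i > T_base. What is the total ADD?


Computing ADD day by day:
Day 1: max(0, 4 - 10) = 0
Day 2: max(0, 6 - 10) = 0
Day 3: max(0, 2 - 10) = 0
Day 4: max(0, 7 - 10) = 0
Day 5: max(0, 2 - 10) = 0
Day 6: max(0, 2 - 10) = 0
Day 7: max(0, 7 - 10) = 0
Day 8: max(0, 7 - 10) = 0
Total ADD = 0

0


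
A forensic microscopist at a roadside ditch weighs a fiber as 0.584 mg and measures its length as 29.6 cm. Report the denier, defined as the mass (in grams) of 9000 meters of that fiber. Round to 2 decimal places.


Denier calculation:
Mass in grams = 0.584 mg / 1000 = 0.000584 g
Length in meters = 29.6 cm / 100 = 0.296 m
Linear density = mass / length = 0.000584 / 0.296 = 0.00197297 g/m
Denier = (g/m) * 9000 = 0.00197297 * 9000 = 17.76

17.76


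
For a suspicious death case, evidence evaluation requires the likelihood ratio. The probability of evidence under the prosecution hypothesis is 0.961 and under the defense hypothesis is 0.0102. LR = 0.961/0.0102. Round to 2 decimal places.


Likelihood ratio calculation:
LR = P(E|Hp) / P(E|Hd)
LR = 0.961 / 0.0102
LR = 94.22

94.22


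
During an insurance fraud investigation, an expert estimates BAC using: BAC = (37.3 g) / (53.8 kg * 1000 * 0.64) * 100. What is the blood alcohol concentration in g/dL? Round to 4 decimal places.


Applying the Widmark formula:
BAC = (dose_g / (body_wt * 1000 * r)) * 100
Denominator = 53.8 * 1000 * 0.64 = 34432
BAC = (37.3 / 34432) * 100
BAC = 0.1083 g/dL

0.1083


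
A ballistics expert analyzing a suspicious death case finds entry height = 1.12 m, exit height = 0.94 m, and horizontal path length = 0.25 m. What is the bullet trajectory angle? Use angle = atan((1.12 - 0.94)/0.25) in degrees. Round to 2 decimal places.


Bullet trajectory angle:
Height difference = 1.12 - 0.94 = 0.18 m
angle = atan(0.18 / 0.25)
angle = atan(0.72)
angle = 35.75 degrees

35.75


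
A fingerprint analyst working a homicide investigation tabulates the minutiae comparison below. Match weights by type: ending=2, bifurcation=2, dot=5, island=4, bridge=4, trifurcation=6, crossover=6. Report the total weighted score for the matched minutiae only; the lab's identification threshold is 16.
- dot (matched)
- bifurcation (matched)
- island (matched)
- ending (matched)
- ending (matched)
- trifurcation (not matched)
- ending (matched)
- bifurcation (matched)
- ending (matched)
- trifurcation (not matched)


Weighted minutiae match score:
  dot: matched, +5 (running total 5)
  bifurcation: matched, +2 (running total 7)
  island: matched, +4 (running total 11)
  ending: matched, +2 (running total 13)
  ending: matched, +2 (running total 15)
  trifurcation: not matched, +0
  ending: matched, +2 (running total 17)
  bifurcation: matched, +2 (running total 19)
  ending: matched, +2 (running total 21)
  trifurcation: not matched, +0
Total score = 21
Threshold = 16; verdict = identification

21


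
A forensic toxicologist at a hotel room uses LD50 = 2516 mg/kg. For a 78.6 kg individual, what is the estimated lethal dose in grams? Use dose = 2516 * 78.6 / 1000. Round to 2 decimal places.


Lethal dose calculation:
Lethal dose = LD50 * body_weight / 1000
= 2516 * 78.6 / 1000
= 197757.6 / 1000
= 197.76 g

197.76


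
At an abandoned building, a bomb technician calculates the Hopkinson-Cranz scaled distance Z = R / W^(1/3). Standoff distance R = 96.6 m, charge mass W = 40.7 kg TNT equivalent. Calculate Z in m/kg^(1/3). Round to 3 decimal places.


Scaled distance calculation:
W^(1/3) = 40.7^(1/3) = 3.439786
Z = R / W^(1/3) = 96.6 / 3.439786
Z = 28.083 m/kg^(1/3)

28.083


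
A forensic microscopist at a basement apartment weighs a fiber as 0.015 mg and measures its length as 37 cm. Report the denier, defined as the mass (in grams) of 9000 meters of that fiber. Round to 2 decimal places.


Denier calculation:
Mass in grams = 0.015 mg / 1000 = 0.000015 g
Length in meters = 37 cm / 100 = 0.37 m
Linear density = mass / length = 0.000015 / 0.37 = 0.00004054 g/m
Denier = (g/m) * 9000 = 0.00004054 * 9000 = 0.36

0.36


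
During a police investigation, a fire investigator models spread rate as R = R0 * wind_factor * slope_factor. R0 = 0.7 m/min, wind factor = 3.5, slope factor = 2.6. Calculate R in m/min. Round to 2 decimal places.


Fire spread rate calculation:
R = R0 * wind_factor * slope_factor
= 0.7 * 3.5 * 2.6
= 2.45 * 2.6
= 6.37 m/min

6.37


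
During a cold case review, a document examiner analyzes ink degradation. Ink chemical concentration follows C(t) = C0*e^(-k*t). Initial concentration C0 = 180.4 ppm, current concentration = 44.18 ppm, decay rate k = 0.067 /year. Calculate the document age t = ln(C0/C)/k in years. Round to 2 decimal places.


Document age estimation:
C0/C = 180.4 / 44.18 = 4.083296
ln(C0/C) = 1.406905
t = 1.406905 / 0.067 = 21.00 years

21.00


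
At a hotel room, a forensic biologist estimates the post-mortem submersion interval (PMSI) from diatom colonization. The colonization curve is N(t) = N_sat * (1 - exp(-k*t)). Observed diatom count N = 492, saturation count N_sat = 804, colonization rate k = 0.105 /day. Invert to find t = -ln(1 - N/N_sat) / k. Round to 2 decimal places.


PMSI from diatom colonization curve:
N / N_sat = 492 / 804 = 0.61194
1 - N/N_sat = 0.38806
ln(1 - N/N_sat) = -0.946595
t = -ln(1 - N/N_sat) / k = -(-0.946595) / 0.105 = 9.02 days

9.02


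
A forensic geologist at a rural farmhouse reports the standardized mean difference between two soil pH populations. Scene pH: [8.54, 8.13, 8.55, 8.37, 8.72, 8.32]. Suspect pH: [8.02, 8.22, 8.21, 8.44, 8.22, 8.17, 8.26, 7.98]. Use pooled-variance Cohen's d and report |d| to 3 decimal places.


Pooled-variance Cohen's d for soil pH comparison:
Scene mean = 50.63 / 6 = 8.438333
Suspect mean = 65.52 / 8 = 8.19
Scene sample variance s_s^2 = 0.043177
Suspect sample variance s_c^2 = 0.020429
Pooled variance = ((n_s-1)*s_s^2 + (n_c-1)*s_c^2) / (n_s + n_c - 2) = 0.029907
Pooled SD = sqrt(0.029907) = 0.172936
Mean difference = 0.248333
|d| = |0.248333| / 0.172936 = 1.436

1.436


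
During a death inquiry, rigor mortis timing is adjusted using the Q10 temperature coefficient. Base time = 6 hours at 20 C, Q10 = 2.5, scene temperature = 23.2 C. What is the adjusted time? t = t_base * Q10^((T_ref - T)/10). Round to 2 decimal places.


Rigor mortis time adjustment:
Exponent = (T_ref - T_actual) / 10 = (20 - 23.2) / 10 = -0.32
Q10 factor = 2.5^-0.32 = 0.74586
t_adjusted = 6 * 0.74586 = 4.48 hours

4.48


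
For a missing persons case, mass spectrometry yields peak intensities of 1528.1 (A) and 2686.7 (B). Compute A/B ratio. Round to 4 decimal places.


Spectral peak ratio:
Peak A = 1528.1 counts
Peak B = 2686.7 counts
Ratio = 1528.1 / 2686.7 = 0.5688

0.5688


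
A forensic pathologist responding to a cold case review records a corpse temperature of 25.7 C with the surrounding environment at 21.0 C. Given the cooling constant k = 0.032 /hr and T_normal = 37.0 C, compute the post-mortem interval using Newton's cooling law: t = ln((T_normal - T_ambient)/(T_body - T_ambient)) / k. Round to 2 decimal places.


Using Newton's law of cooling:
t = ln((T_normal - T_ambient) / (T_body - T_ambient)) / k
T_normal - T_ambient = 16.0
T_body - T_ambient = 4.7
Ratio = 3.404255
ln(ratio) = 1.225026
t = 1.225026 / 0.032 = 38.28 hours

38.28


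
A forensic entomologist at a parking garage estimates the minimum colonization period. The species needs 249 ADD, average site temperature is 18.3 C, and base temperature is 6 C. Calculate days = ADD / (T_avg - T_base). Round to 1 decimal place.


Insect development time:
Effective temperature = avg_temp - T_base = 18.3 - 6 = 12.3 C
Days = ADD / effective_temp = 249 / 12.3 = 20.2 days

20.2


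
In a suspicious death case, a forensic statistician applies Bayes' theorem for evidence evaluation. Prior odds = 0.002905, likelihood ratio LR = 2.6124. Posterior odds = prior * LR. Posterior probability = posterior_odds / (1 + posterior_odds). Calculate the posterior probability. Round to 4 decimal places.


Bayesian evidence evaluation:
Posterior odds = prior_odds * LR = 0.002905 * 2.6124 = 0.007589022
Posterior probability = posterior_odds / (1 + posterior_odds)
= 0.007589022 / (1 + 0.007589022)
= 0.007589022 / 1.007589022
= 0.0075

0.0075


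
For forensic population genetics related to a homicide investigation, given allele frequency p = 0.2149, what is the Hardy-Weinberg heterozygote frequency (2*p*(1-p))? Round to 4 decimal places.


Hardy-Weinberg heterozygote frequency:
q = 1 - p = 1 - 0.2149 = 0.7851
2pq = 2 * 0.2149 * 0.7851 = 0.3374

0.3374


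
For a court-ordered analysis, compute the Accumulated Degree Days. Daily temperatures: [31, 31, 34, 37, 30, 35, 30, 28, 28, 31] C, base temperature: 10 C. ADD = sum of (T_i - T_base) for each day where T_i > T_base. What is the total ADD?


Computing ADD day by day:
Day 1: max(0, 31 - 10) = 21
Day 2: max(0, 31 - 10) = 21
Day 3: max(0, 34 - 10) = 24
Day 4: max(0, 37 - 10) = 27
Day 5: max(0, 30 - 10) = 20
Day 6: max(0, 35 - 10) = 25
Day 7: max(0, 30 - 10) = 20
Day 8: max(0, 28 - 10) = 18
Day 9: max(0, 28 - 10) = 18
Day 10: max(0, 31 - 10) = 21
Total ADD = 215

215


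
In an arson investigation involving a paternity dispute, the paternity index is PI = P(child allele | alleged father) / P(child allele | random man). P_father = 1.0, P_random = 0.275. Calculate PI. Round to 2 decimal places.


Paternity Index calculation:
PI = P(allele|father) / P(allele|random)
PI = 1.0 / 0.275
PI = 3.64

3.64


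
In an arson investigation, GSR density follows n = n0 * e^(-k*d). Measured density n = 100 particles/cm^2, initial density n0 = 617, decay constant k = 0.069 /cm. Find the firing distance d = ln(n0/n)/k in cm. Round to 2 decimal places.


GSR distance calculation:
n0/n = 617 / 100 = 6.17
ln(n0/n) = 1.819699
d = 1.819699 / 0.069 = 26.37 cm

26.37


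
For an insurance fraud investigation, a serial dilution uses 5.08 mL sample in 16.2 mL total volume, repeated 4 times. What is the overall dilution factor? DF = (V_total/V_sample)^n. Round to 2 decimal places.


Dilution factor calculation:
Single dilution = V_total / V_sample = 16.2 / 5.08 ≈ 3.188976
Number of dilutions = 4
Total DF = (16.2 / 5.08)^4 (full precision, rounded at the end) = 103.42

103.42


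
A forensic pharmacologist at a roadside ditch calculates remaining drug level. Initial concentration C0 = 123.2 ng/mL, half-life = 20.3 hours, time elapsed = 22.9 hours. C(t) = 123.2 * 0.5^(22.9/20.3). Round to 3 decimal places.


Drug concentration decay:
Number of half-lives = t / t_half = 22.9 / 20.3 = 1.128079
Decay factor = 0.5^1.128079 = 0.45752453
C(t) = 123.2 * 0.45752453 = 56.367 ng/mL

56.367


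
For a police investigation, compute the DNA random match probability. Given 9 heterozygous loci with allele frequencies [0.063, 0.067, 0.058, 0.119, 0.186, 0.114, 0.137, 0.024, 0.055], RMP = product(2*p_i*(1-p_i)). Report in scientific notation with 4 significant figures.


Computing RMP for 9 loci:
Locus 1: 2 * 0.063 * 0.937 = 0.118062
Locus 2: 2 * 0.067 * 0.933 = 0.125022
Locus 3: 2 * 0.058 * 0.942 = 0.109272
Locus 4: 2 * 0.119 * 0.881 = 0.209678
Locus 5: 2 * 0.186 * 0.814 = 0.302808
Locus 6: 2 * 0.114 * 0.886 = 0.202008
Locus 7: 2 * 0.137 * 0.863 = 0.236462
Locus 8: 2 * 0.024 * 0.976 = 0.046848
Locus 9: 2 * 0.055 * 0.945 = 0.10395
RMP = 2.382e-08

2.382e-08


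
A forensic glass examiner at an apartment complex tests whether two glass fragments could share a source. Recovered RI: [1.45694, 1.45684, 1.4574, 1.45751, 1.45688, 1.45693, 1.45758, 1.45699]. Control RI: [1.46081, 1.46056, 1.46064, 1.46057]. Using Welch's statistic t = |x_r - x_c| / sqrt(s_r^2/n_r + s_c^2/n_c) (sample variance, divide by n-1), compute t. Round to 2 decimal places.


Welch's t-criterion for glass RI comparison:
Recovered mean = sum / n_r = 11.65707 / 8 = 1.4571338
Control mean = sum / n_c = 5.84258 / 4 = 1.460645
Recovered sample variance s_r^2 = 9.45696e-08
Control sample variance s_c^2 = 1.33667e-08
Welch SE (unpooled) = sqrt(s_r^2/n_r + s_c^2/n_c) = sqrt(1.18212e-08 + 3.34167e-09) = sqrt(1.51629e-08) = 0.000123138
|mean_r - mean_c| = 0.00351125
t = 0.00351125 / 0.000123138 = 28.51

28.51


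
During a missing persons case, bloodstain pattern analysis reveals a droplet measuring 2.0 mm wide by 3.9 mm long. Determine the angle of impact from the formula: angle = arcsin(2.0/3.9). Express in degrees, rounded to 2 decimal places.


Blood spatter impact angle calculation:
width / length = 2.0 / 3.9 = 0.512821
angle = arcsin(0.512821)
angle = 30.85 degrees

30.85


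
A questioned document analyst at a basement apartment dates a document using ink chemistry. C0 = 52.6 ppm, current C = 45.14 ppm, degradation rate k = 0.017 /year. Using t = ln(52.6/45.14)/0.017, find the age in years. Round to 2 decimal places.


Document age estimation:
C0/C = 52.6 / 45.14 = 1.165264
ln(C0/C) = 0.152948
t = 0.152948 / 0.017 = 9.00 years

9.00


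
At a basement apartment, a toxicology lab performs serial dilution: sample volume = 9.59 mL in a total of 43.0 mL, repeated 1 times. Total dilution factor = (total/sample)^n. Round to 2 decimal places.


Dilution factor calculation:
Single dilution = V_total / V_sample = 43.0 / 9.59 ≈ 4.483837
Number of dilutions = 1
Total DF = (43.0 / 9.59)^1 (full precision, rounded at the end) = 4.48

4.48


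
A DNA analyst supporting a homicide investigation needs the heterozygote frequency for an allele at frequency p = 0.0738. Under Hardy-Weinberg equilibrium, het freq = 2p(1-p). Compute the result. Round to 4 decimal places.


Hardy-Weinberg heterozygote frequency:
q = 1 - p = 1 - 0.0738 = 0.9262
2pq = 2 * 0.0738 * 0.9262 = 0.1367

0.1367


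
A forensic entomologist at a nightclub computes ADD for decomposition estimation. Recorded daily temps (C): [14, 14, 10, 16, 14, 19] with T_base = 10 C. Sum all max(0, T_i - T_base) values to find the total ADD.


Computing ADD day by day:
Day 1: max(0, 14 - 10) = 4
Day 2: max(0, 14 - 10) = 4
Day 3: max(0, 10 - 10) = 0
Day 4: max(0, 16 - 10) = 6
Day 5: max(0, 14 - 10) = 4
Day 6: max(0, 19 - 10) = 9
Total ADD = 27

27


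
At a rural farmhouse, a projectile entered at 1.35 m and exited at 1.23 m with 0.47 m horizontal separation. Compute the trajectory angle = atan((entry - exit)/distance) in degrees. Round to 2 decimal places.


Bullet trajectory angle:
Height difference = 1.35 - 1.23 = 0.12 m
angle = atan(0.12 / 0.47)
angle = atan(0.255319)
angle = 14.32 degrees

14.32


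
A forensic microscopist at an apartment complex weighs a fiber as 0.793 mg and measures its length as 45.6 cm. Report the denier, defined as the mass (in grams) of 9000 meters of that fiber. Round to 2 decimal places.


Denier calculation:
Mass in grams = 0.793 mg / 1000 = 0.000793 g
Length in meters = 45.6 cm / 100 = 0.456 m
Linear density = mass / length = 0.000793 / 0.456 = 0.00173904 g/m
Denier = (g/m) * 9000 = 0.00173904 * 9000 = 15.65

15.65


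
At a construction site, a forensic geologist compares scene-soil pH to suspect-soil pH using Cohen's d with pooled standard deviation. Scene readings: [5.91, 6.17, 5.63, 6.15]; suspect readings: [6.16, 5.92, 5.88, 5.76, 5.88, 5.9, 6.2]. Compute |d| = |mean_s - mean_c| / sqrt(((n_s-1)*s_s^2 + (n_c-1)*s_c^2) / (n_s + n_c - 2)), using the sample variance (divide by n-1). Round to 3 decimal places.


Pooled-variance Cohen's d for soil pH comparison:
Scene mean = 23.86 / 4 = 5.965
Suspect mean = 41.7 / 7 = 5.957143
Scene sample variance s_s^2 = 0.063833
Suspect sample variance s_c^2 = 0.025924
Pooled variance = ((n_s-1)*s_s^2 + (n_c-1)*s_c^2) / (n_s + n_c - 2) = 0.03856
Pooled SD = sqrt(0.03856) = 0.196367
Mean difference = 0.007857
|d| = |0.007857| / 0.196367 = 0.040

0.040


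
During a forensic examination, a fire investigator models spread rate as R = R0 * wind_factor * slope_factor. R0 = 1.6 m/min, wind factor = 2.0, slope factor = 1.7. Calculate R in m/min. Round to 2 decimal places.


Fire spread rate calculation:
R = R0 * wind_factor * slope_factor
= 1.6 * 2.0 * 1.7
= 3.2 * 1.7
= 5.44 m/min

5.44


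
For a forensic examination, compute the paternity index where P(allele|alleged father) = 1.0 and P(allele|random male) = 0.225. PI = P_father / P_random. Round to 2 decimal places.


Paternity Index calculation:
PI = P(allele|father) / P(allele|random)
PI = 1.0 / 0.225
PI = 4.44

4.44


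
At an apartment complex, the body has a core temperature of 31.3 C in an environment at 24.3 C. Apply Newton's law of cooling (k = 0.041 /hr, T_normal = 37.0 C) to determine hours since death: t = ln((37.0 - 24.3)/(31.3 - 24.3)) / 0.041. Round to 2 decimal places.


Using Newton's law of cooling:
t = ln((T_normal - T_ambient) / (T_body - T_ambient)) / k
T_normal - T_ambient = 12.7
T_body - T_ambient = 7.0
Ratio = 1.814286
ln(ratio) = 0.595692
t = 0.595692 / 0.041 = 14.53 hours

14.53


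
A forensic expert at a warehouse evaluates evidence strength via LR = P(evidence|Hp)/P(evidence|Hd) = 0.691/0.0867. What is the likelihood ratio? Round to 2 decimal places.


Likelihood ratio calculation:
LR = P(E|Hp) / P(E|Hd)
LR = 0.691 / 0.0867
LR = 7.97

7.97


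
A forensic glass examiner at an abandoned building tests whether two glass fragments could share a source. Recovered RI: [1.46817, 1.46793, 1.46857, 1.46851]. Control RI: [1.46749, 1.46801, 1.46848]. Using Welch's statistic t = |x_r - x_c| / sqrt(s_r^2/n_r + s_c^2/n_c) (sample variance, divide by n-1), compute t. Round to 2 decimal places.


Welch's t-criterion for glass RI comparison:
Recovered mean = sum / n_r = 5.87318 / 4 = 1.468295
Control mean = sum / n_c = 4.40398 / 3 = 1.4679933
Recovered sample variance s_r^2 = 9.02333e-08
Control sample variance s_c^2 = 2.45233e-07
Welch SE (unpooled) = sqrt(s_r^2/n_r + s_c^2/n_c) = sqrt(2.25583e-08 + 8.17444e-08) = sqrt(1.04303e-07) = 0.00032296
|mean_r - mean_c| = 0.000301667
t = 0.000301667 / 0.00032296 = 0.93

0.93


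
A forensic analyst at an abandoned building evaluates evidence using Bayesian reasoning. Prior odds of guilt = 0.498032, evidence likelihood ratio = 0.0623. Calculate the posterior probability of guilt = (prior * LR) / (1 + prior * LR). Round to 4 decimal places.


Bayesian evidence evaluation:
Posterior odds = prior_odds * LR = 0.498032 * 0.0623 = 0.03102739
Posterior probability = posterior_odds / (1 + posterior_odds)
= 0.03102739 / (1 + 0.03102739)
= 0.03102739 / 1.03102739
= 0.0301

0.0301


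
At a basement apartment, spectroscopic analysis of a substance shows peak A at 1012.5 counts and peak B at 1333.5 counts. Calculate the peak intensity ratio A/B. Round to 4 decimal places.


Spectral peak ratio:
Peak A = 1012.5 counts
Peak B = 1333.5 counts
Ratio = 1012.5 / 1333.5 = 0.7593

0.7593


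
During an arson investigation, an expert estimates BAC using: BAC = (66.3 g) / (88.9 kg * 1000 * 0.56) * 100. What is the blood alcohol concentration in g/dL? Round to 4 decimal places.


Applying the Widmark formula:
BAC = (dose_g / (body_wt * 1000 * r)) * 100
Denominator = 88.9 * 1000 * 0.56 = 49784
BAC = (66.3 / 49784) * 100
BAC = 0.1332 g/dL

0.1332


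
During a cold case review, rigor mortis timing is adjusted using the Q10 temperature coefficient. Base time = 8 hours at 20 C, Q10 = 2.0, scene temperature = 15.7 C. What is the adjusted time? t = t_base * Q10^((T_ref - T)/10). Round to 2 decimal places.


Rigor mortis time adjustment:
Exponent = (T_ref - T_actual) / 10 = (20 - 15.7) / 10 = 0.43
Q10 factor = 2.0^0.43 = 1.34723
t_adjusted = 8 * 1.34723 = 10.78 hours

10.78


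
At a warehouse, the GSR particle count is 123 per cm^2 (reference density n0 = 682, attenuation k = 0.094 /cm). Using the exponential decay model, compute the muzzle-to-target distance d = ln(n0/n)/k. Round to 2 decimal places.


GSR distance calculation:
n0/n = 682 / 123 = 5.544715
ln(n0/n) = 1.712845
d = 1.712845 / 0.094 = 18.22 cm

18.22


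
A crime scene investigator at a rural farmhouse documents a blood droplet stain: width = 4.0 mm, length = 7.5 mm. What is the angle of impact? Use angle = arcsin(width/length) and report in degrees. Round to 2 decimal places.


Blood spatter impact angle calculation:
width / length = 4.0 / 7.5 = 0.533333
angle = arcsin(0.533333)
angle = 32.23 degrees

32.23


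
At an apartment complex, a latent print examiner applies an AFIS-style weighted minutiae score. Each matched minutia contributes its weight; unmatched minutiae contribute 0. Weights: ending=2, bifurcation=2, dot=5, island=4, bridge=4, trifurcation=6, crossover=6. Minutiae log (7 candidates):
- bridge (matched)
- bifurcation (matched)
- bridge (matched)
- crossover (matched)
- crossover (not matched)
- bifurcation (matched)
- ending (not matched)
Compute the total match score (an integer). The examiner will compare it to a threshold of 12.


Weighted minutiae match score:
  bridge: matched, +4 (running total 4)
  bifurcation: matched, +2 (running total 6)
  bridge: matched, +4 (running total 10)
  crossover: matched, +6 (running total 16)
  crossover: not matched, +0
  bifurcation: matched, +2 (running total 18)
  ending: not matched, +0
Total score = 18
Threshold = 12; verdict = identification

18


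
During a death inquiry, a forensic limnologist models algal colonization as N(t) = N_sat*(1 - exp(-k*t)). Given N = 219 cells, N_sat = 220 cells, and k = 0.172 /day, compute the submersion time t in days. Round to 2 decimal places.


PMSI from diatom colonization curve:
N / N_sat = 219 / 220 = 0.995455
1 - N/N_sat = 0.004545
ln(1 - N/N_sat) = -5.393728
t = -ln(1 - N/N_sat) / k = -(-5.393728) / 0.172 = 31.36 days

31.36


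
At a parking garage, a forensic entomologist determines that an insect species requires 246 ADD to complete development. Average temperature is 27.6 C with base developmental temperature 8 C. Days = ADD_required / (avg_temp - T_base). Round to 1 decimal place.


Insect development time:
Effective temperature = avg_temp - T_base = 27.6 - 8 = 19.6 C
Days = ADD / effective_temp = 246 / 19.6 = 12.6 days

12.6


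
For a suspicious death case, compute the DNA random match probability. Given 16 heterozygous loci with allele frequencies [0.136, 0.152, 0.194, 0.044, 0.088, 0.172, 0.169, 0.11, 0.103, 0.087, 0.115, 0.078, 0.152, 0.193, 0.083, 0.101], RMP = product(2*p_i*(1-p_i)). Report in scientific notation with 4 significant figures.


Computing RMP for 16 loci:
Locus 1: 2 * 0.136 * 0.864 = 0.235008
Locus 2: 2 * 0.152 * 0.848 = 0.257792
Locus 3: 2 * 0.194 * 0.806 = 0.312728
Locus 4: 2 * 0.044 * 0.956 = 0.084128
Locus 5: 2 * 0.088 * 0.912 = 0.160512
Locus 6: 2 * 0.172 * 0.828 = 0.284832
Locus 7: 2 * 0.169 * 0.831 = 0.280878
Locus 8: 2 * 0.11 * 0.89 = 0.1958
Locus 9: 2 * 0.103 * 0.897 = 0.184782
Locus 10: 2 * 0.087 * 0.913 = 0.158862
Locus 11: 2 * 0.115 * 0.885 = 0.20355
Locus 12: 2 * 0.078 * 0.922 = 0.143832
Locus 13: 2 * 0.152 * 0.848 = 0.257792
Locus 14: 2 * 0.193 * 0.807 = 0.311502
Locus 15: 2 * 0.083 * 0.917 = 0.152222
Locus 16: 2 * 0.101 * 0.899 = 0.181598
RMP = 7.646e-12

7.646e-12


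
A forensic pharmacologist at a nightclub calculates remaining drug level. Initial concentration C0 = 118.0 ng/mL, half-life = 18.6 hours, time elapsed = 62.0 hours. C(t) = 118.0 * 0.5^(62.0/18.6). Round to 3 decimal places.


Drug concentration decay:
Number of half-lives = t / t_half = 62.0 / 18.6 = 3.333333
Decay factor = 0.5^3.333333 = 0.09921259
C(t) = 118.0 * 0.09921259 = 11.707 ng/mL

11.707


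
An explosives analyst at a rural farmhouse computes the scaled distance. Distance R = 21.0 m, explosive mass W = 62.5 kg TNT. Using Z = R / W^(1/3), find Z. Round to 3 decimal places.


Scaled distance calculation:
W^(1/3) = 62.5^(1/3) = 3.968503
Z = R / W^(1/3) = 21.0 / 3.968503
Z = 5.292 m/kg^(1/3)

5.292


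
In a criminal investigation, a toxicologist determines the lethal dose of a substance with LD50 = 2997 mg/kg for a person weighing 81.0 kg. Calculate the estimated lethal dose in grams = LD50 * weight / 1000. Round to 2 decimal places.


Lethal dose calculation:
Lethal dose = LD50 * body_weight / 1000
= 2997 * 81.0 / 1000
= 242757 / 1000
= 242.76 g

242.76


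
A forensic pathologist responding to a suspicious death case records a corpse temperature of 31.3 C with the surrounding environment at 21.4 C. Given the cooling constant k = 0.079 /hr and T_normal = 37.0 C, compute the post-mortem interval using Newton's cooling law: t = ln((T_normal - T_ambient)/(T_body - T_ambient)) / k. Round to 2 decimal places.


Using Newton's law of cooling:
t = ln((T_normal - T_ambient) / (T_body - T_ambient)) / k
T_normal - T_ambient = 15.6
T_body - T_ambient = 9.9
Ratio = 1.575758
ln(ratio) = 0.454736
t = 0.454736 / 0.079 = 5.76 hours

5.76


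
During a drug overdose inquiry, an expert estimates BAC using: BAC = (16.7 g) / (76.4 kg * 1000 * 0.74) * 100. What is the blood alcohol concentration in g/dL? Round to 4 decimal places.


Applying the Widmark formula:
BAC = (dose_g / (body_wt * 1000 * r)) * 100
Denominator = 76.4 * 1000 * 0.74 = 56536
BAC = (16.7 / 56536) * 100
BAC = 0.0295 g/dL

0.0295


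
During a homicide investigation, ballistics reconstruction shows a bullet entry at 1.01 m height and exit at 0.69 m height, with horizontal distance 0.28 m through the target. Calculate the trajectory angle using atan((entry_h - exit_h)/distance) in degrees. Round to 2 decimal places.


Bullet trajectory angle:
Height difference = 1.01 - 0.69 = 0.32 m
angle = atan(0.32 / 0.28)
angle = atan(1.142857)
angle = 48.81 degrees

48.81


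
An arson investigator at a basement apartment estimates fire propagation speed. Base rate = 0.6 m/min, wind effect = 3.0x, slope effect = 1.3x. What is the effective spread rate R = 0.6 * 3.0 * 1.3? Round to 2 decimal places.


Fire spread rate calculation:
R = R0 * wind_factor * slope_factor
= 0.6 * 3.0 * 1.3
= 1.8 * 1.3
= 2.34 m/min

2.34


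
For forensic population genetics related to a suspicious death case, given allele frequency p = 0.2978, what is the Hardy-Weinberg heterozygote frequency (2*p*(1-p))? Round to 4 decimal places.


Hardy-Weinberg heterozygote frequency:
q = 1 - p = 1 - 0.2978 = 0.7022
2pq = 2 * 0.2978 * 0.7022 = 0.4182

0.4182


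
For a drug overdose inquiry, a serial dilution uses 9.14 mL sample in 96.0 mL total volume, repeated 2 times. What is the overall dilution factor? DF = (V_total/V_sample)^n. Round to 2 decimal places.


Dilution factor calculation:
Single dilution = V_total / V_sample = 96.0 / 9.14 ≈ 10.503282
Number of dilutions = 2
Total DF = (96.0 / 9.14)^2 (full precision, rounded at the end) = 110.32

110.32


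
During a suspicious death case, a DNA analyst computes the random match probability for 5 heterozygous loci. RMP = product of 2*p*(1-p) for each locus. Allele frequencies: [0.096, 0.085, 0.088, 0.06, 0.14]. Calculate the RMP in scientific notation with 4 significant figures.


Computing RMP for 5 loci:
Locus 1: 2 * 0.096 * 0.904 = 0.173568
Locus 2: 2 * 0.085 * 0.915 = 0.15555
Locus 3: 2 * 0.088 * 0.912 = 0.160512
Locus 4: 2 * 0.06 * 0.94 = 0.1128
Locus 5: 2 * 0.14 * 0.86 = 0.2408
RMP = 1.177e-04

1.177e-04


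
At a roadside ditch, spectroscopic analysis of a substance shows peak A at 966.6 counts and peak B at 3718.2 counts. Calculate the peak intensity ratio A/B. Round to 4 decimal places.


Spectral peak ratio:
Peak A = 966.6 counts
Peak B = 3718.2 counts
Ratio = 966.6 / 3718.2 = 0.2600

0.2600


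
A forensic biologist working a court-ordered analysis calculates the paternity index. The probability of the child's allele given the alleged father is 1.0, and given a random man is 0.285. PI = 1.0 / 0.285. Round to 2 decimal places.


Paternity Index calculation:
PI = P(allele|father) / P(allele|random)
PI = 1.0 / 0.285
PI = 3.51

3.51


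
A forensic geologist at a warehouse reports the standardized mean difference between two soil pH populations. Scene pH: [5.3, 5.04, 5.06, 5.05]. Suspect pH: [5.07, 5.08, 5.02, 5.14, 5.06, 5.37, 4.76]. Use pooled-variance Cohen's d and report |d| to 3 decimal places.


Pooled-variance Cohen's d for soil pH comparison:
Scene mean = 20.45 / 4 = 5.1125
Suspect mean = 35.5 / 7 = 5.071429
Scene sample variance s_s^2 = 0.015692
Suspect sample variance s_c^2 = 0.032281
Pooled variance = ((n_s-1)*s_s^2 + (n_c-1)*s_c^2) / (n_s + n_c - 2) = 0.026751
Pooled SD = sqrt(0.026751) = 0.163557
Mean difference = 0.041071
|d| = |0.041071| / 0.163557 = 0.251

0.251


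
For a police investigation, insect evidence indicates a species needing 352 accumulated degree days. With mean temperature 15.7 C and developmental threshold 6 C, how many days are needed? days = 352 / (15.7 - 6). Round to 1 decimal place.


Insect development time:
Effective temperature = avg_temp - T_base = 15.7 - 6 = 9.7 C
Days = ADD / effective_temp = 352 / 9.7 = 36.3 days

36.3


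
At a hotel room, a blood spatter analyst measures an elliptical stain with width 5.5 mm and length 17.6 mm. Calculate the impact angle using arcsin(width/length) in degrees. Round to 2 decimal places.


Blood spatter impact angle calculation:
width / length = 5.5 / 17.6 = 0.3125
angle = arcsin(0.3125)
angle = 18.21 degrees

18.21


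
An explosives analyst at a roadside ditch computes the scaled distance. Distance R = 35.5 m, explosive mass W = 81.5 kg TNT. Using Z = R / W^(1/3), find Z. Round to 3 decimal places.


Scaled distance calculation:
W^(1/3) = 81.5^(1/3) = 4.335633
Z = R / W^(1/3) = 35.5 / 4.335633
Z = 8.188 m/kg^(1/3)

8.188


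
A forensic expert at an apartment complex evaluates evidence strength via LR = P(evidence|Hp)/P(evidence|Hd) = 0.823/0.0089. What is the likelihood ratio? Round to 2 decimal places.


Likelihood ratio calculation:
LR = P(E|Hp) / P(E|Hd)
LR = 0.823 / 0.0089
LR = 92.47

92.47


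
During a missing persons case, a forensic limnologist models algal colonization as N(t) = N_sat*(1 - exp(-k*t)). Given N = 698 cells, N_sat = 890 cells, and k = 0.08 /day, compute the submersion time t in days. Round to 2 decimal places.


PMSI from diatom colonization curve:
N / N_sat = 698 / 890 = 0.78427
1 - N/N_sat = 0.21573
ln(1 - N/N_sat) = -1.533728
t = -ln(1 - N/N_sat) / k = -(-1.533728) / 0.08 = 19.17 days

19.17


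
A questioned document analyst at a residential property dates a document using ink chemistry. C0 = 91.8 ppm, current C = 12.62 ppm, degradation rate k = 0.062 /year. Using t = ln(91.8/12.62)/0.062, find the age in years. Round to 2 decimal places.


Document age estimation:
C0/C = 91.8 / 12.62 = 7.274168
ln(C0/C) = 1.984329
t = 1.984329 / 0.062 = 32.01 years

32.01


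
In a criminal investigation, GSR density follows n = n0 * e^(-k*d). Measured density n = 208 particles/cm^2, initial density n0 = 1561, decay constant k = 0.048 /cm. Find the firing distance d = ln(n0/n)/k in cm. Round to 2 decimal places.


GSR distance calculation:
n0/n = 1561 / 208 = 7.504808
ln(n0/n) = 2.015544
d = 2.015544 / 0.048 = 41.99 cm

41.99


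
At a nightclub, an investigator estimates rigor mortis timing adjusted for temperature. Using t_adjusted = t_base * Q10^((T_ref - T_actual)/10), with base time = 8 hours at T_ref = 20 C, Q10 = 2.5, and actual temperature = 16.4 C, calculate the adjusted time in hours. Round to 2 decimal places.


Rigor mortis time adjustment:
Exponent = (T_ref - T_actual) / 10 = (20 - 16.4) / 10 = 0.36
Q10 factor = 2.5^0.36 = 1.39078
t_adjusted = 8 * 1.39078 = 11.13 hours

11.13


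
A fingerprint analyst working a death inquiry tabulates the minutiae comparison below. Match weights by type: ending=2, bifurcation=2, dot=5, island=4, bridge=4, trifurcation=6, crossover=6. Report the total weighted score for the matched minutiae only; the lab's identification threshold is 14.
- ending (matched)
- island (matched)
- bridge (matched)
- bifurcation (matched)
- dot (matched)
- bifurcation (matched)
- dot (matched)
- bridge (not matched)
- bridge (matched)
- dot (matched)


Weighted minutiae match score:
  ending: matched, +2 (running total 2)
  island: matched, +4 (running total 6)
  bridge: matched, +4 (running total 10)
  bifurcation: matched, +2 (running total 12)
  dot: matched, +5 (running total 17)
  bifurcation: matched, +2 (running total 19)
  dot: matched, +5 (running total 24)
  bridge: not matched, +0
  bridge: matched, +4 (running total 28)
  dot: matched, +5 (running total 33)
Total score = 33
Threshold = 14; verdict = identification

33


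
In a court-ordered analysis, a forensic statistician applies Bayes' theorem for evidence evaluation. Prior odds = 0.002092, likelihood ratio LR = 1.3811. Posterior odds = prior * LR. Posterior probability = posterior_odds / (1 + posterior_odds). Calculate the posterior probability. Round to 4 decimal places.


Bayesian evidence evaluation:
Posterior odds = prior_odds * LR = 0.002092 * 1.3811 = 0.002889261
Posterior probability = posterior_odds / (1 + posterior_odds)
= 0.002889261 / (1 + 0.002889261)
= 0.002889261 / 1.002889261
= 0.0029

0.0029


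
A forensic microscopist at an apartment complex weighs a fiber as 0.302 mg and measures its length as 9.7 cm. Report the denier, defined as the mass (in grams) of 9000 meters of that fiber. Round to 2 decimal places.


Denier calculation:
Mass in grams = 0.302 mg / 1000 = 0.000302 g
Length in meters = 9.7 cm / 100 = 0.097 m
Linear density = mass / length = 0.000302 / 0.097 = 0.0031134 g/m
Denier = (g/m) * 9000 = 0.0031134 * 9000 = 28.02

28.02


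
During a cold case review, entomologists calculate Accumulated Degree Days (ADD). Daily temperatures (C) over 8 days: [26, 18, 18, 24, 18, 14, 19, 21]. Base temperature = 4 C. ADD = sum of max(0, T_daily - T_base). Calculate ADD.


Computing ADD day by day:
Day 1: max(0, 26 - 4) = 22
Day 2: max(0, 18 - 4) = 14
Day 3: max(0, 18 - 4) = 14
Day 4: max(0, 24 - 4) = 20
Day 5: max(0, 18 - 4) = 14
Day 6: max(0, 14 - 4) = 10
Day 7: max(0, 19 - 4) = 15
Day 8: max(0, 21 - 4) = 17
Total ADD = 126

126


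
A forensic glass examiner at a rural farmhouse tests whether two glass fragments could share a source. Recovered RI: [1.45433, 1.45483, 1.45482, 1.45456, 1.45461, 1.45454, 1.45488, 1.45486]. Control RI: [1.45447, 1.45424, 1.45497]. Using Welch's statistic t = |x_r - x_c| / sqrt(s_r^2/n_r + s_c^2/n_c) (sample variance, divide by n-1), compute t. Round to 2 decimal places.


Welch's t-criterion for glass RI comparison:
Recovered mean = sum / n_r = 11.63743 / 8 = 1.4546788
Control mean = sum / n_c = 4.36368 / 3 = 1.45456
Recovered sample variance s_r^2 = 3.94125e-08
Control sample variance s_c^2 = 1.393e-07
Welch SE (unpooled) = sqrt(s_r^2/n_r + s_c^2/n_c) = sqrt(4.92656e-09 + 4.64333e-08) = sqrt(5.13599e-08) = 0.000226627
|mean_r - mean_c| = 0.00011875
t = 0.00011875 / 0.000226627 = 0.52

0.52
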